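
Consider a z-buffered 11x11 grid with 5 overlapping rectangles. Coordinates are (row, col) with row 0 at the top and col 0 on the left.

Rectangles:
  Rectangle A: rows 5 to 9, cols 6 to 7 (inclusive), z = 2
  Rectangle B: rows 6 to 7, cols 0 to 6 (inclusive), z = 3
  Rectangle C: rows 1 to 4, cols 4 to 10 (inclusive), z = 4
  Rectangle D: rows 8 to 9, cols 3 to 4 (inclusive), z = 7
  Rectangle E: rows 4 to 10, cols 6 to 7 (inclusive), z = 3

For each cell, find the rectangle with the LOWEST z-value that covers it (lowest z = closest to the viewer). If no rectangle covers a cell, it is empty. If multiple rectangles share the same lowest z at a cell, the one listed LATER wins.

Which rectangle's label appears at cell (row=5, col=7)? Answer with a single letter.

Check cell (5,7):
  A: rows 5-9 cols 6-7 z=2 -> covers; best now A (z=2)
  B: rows 6-7 cols 0-6 -> outside (row miss)
  C: rows 1-4 cols 4-10 -> outside (row miss)
  D: rows 8-9 cols 3-4 -> outside (row miss)
  E: rows 4-10 cols 6-7 z=3 -> covers; best now A (z=2)
Winner: A at z=2

Answer: A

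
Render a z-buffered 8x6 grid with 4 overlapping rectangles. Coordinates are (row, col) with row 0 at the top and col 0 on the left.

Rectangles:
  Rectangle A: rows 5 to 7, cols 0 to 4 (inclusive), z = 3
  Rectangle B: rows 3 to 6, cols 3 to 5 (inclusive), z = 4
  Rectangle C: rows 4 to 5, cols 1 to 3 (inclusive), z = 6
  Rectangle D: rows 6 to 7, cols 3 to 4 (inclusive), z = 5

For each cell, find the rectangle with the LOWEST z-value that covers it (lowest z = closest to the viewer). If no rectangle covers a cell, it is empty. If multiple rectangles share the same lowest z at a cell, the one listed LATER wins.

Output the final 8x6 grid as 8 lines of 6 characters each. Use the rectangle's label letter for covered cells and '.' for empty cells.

......
......
......
...BBB
.CCBBB
AAAAAB
AAAAAB
AAAAA.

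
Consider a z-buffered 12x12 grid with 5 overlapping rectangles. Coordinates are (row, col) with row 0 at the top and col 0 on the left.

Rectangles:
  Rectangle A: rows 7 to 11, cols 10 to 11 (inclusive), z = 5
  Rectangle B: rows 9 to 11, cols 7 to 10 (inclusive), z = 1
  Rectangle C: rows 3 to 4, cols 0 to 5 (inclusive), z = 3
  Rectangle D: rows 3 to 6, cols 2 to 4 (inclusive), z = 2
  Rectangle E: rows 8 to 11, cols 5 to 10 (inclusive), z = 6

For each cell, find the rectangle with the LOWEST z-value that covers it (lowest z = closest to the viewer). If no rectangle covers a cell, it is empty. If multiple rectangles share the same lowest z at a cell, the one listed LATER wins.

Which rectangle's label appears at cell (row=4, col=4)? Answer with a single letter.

Answer: D

Derivation:
Check cell (4,4):
  A: rows 7-11 cols 10-11 -> outside (row miss)
  B: rows 9-11 cols 7-10 -> outside (row miss)
  C: rows 3-4 cols 0-5 z=3 -> covers; best now C (z=3)
  D: rows 3-6 cols 2-4 z=2 -> covers; best now D (z=2)
  E: rows 8-11 cols 5-10 -> outside (row miss)
Winner: D at z=2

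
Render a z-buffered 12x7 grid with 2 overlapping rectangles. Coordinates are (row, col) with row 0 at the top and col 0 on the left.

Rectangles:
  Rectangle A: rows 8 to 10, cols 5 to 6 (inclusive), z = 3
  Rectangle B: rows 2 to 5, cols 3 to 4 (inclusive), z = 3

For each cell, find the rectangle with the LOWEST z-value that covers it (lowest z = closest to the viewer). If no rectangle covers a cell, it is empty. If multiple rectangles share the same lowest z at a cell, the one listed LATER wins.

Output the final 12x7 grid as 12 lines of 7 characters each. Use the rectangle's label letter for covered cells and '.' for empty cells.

.......
.......
...BB..
...BB..
...BB..
...BB..
.......
.......
.....AA
.....AA
.....AA
.......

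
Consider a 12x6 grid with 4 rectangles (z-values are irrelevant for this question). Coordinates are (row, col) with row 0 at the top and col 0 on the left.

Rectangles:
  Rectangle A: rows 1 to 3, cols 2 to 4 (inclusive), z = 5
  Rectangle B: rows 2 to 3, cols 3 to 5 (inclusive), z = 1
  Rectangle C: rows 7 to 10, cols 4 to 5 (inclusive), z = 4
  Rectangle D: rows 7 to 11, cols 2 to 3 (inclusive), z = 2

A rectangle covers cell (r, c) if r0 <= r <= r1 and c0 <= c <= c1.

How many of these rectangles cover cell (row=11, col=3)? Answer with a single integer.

Check cell (11,3):
  A: rows 1-3 cols 2-4 -> outside (row miss)
  B: rows 2-3 cols 3-5 -> outside (row miss)
  C: rows 7-10 cols 4-5 -> outside (row miss)
  D: rows 7-11 cols 2-3 -> covers
Count covering = 1

Answer: 1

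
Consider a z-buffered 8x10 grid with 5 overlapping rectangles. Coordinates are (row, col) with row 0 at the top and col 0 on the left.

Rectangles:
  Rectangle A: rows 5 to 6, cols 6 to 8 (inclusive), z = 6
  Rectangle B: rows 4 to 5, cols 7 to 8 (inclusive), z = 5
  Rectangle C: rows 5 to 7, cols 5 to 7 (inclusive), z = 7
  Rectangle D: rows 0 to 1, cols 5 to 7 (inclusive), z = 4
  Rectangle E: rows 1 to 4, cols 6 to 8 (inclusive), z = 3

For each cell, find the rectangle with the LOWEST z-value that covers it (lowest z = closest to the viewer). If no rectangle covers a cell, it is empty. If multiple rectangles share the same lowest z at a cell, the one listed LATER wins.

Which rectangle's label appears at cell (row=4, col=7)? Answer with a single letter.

Check cell (4,7):
  A: rows 5-6 cols 6-8 -> outside (row miss)
  B: rows 4-5 cols 7-8 z=5 -> covers; best now B (z=5)
  C: rows 5-7 cols 5-7 -> outside (row miss)
  D: rows 0-1 cols 5-7 -> outside (row miss)
  E: rows 1-4 cols 6-8 z=3 -> covers; best now E (z=3)
Winner: E at z=3

Answer: E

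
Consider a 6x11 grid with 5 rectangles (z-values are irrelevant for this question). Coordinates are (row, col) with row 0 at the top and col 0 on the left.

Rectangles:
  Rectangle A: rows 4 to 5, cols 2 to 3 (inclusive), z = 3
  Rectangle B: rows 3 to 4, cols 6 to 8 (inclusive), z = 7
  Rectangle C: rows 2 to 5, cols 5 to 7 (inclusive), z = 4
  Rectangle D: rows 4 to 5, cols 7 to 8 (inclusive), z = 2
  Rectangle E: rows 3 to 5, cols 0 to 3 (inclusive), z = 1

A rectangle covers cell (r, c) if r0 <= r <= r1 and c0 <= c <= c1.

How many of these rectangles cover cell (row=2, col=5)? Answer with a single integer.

Check cell (2,5):
  A: rows 4-5 cols 2-3 -> outside (row miss)
  B: rows 3-4 cols 6-8 -> outside (row miss)
  C: rows 2-5 cols 5-7 -> covers
  D: rows 4-5 cols 7-8 -> outside (row miss)
  E: rows 3-5 cols 0-3 -> outside (row miss)
Count covering = 1

Answer: 1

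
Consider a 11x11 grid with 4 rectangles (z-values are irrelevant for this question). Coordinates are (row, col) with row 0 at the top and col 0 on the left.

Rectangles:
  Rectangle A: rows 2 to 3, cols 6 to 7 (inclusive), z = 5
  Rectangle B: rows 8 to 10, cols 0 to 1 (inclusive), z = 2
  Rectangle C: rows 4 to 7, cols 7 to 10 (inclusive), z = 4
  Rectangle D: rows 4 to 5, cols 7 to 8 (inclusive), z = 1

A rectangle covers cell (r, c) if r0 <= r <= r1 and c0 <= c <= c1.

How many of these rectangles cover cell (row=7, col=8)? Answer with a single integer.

Answer: 1

Derivation:
Check cell (7,8):
  A: rows 2-3 cols 6-7 -> outside (row miss)
  B: rows 8-10 cols 0-1 -> outside (row miss)
  C: rows 4-7 cols 7-10 -> covers
  D: rows 4-5 cols 7-8 -> outside (row miss)
Count covering = 1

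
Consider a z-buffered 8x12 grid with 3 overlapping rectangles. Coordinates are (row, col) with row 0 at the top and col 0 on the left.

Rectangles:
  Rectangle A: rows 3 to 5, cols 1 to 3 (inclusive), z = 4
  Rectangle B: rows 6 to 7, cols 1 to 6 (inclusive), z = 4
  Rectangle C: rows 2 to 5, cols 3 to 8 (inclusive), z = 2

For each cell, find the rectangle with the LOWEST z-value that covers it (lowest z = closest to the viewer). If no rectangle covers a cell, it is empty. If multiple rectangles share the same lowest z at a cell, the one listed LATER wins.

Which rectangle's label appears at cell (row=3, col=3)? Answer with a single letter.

Check cell (3,3):
  A: rows 3-5 cols 1-3 z=4 -> covers; best now A (z=4)
  B: rows 6-7 cols 1-6 -> outside (row miss)
  C: rows 2-5 cols 3-8 z=2 -> covers; best now C (z=2)
Winner: C at z=2

Answer: C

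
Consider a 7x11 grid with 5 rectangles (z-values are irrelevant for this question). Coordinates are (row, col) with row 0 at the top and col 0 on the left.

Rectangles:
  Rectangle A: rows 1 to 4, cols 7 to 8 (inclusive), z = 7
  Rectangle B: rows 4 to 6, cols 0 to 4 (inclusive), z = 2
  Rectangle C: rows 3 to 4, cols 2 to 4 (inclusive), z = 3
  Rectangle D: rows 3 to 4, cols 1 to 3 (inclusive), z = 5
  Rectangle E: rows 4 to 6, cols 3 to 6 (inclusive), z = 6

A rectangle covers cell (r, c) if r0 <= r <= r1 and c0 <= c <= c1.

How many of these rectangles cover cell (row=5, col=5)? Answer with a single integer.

Answer: 1

Derivation:
Check cell (5,5):
  A: rows 1-4 cols 7-8 -> outside (row miss)
  B: rows 4-6 cols 0-4 -> outside (col miss)
  C: rows 3-4 cols 2-4 -> outside (row miss)
  D: rows 3-4 cols 1-3 -> outside (row miss)
  E: rows 4-6 cols 3-6 -> covers
Count covering = 1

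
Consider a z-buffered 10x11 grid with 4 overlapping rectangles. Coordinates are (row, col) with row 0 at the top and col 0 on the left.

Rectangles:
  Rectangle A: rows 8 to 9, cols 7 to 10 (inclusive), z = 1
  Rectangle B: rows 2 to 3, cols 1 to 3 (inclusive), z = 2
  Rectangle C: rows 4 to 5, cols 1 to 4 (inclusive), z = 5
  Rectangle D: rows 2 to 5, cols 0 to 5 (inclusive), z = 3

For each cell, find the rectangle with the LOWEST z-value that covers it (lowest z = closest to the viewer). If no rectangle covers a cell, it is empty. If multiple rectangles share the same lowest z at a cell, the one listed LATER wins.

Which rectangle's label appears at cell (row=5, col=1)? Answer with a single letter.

Check cell (5,1):
  A: rows 8-9 cols 7-10 -> outside (row miss)
  B: rows 2-3 cols 1-3 -> outside (row miss)
  C: rows 4-5 cols 1-4 z=5 -> covers; best now C (z=5)
  D: rows 2-5 cols 0-5 z=3 -> covers; best now D (z=3)
Winner: D at z=3

Answer: D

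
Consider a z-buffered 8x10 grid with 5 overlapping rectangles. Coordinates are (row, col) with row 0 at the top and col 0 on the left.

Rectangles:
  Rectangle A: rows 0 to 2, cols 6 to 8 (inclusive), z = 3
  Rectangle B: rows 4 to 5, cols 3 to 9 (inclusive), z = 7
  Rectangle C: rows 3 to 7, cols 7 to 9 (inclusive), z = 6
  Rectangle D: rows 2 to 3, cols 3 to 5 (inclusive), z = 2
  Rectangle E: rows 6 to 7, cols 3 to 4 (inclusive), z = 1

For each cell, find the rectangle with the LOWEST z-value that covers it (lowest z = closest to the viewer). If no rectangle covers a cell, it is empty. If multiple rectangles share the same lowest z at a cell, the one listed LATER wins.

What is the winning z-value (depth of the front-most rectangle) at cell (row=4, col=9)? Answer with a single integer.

Answer: 6

Derivation:
Check cell (4,9):
  A: rows 0-2 cols 6-8 -> outside (row miss)
  B: rows 4-5 cols 3-9 z=7 -> covers; best now B (z=7)
  C: rows 3-7 cols 7-9 z=6 -> covers; best now C (z=6)
  D: rows 2-3 cols 3-5 -> outside (row miss)
  E: rows 6-7 cols 3-4 -> outside (row miss)
Winner: C at z=6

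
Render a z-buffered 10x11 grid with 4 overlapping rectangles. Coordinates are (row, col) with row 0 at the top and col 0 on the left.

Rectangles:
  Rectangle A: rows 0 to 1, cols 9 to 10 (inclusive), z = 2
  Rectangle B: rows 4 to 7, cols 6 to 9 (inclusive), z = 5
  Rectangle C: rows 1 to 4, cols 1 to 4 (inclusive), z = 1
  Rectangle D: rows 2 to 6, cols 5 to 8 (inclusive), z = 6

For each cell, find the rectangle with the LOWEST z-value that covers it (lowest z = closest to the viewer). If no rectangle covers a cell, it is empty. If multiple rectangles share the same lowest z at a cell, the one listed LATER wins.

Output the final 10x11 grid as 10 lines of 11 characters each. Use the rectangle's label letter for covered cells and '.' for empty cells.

.........AA
.CCCC....AA
.CCCCDDDD..
.CCCCDDDD..
.CCCCDBBBB.
.....DBBBB.
.....DBBBB.
......BBBB.
...........
...........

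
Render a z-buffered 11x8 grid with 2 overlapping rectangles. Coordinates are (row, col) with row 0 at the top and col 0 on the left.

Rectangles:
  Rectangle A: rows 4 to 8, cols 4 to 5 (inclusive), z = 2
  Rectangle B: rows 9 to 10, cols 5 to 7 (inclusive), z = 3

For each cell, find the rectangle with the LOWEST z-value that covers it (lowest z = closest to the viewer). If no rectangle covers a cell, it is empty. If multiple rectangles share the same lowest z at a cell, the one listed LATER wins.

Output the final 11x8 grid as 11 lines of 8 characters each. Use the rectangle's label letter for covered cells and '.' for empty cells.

........
........
........
........
....AA..
....AA..
....AA..
....AA..
....AA..
.....BBB
.....BBB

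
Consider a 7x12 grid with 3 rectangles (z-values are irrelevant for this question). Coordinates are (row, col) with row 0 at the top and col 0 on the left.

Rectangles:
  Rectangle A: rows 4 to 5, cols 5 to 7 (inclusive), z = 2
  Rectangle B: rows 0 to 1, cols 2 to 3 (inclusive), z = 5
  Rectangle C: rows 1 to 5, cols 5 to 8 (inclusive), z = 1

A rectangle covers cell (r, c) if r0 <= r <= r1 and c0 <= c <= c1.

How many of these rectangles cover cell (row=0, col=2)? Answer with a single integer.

Check cell (0,2):
  A: rows 4-5 cols 5-7 -> outside (row miss)
  B: rows 0-1 cols 2-3 -> covers
  C: rows 1-5 cols 5-8 -> outside (row miss)
Count covering = 1

Answer: 1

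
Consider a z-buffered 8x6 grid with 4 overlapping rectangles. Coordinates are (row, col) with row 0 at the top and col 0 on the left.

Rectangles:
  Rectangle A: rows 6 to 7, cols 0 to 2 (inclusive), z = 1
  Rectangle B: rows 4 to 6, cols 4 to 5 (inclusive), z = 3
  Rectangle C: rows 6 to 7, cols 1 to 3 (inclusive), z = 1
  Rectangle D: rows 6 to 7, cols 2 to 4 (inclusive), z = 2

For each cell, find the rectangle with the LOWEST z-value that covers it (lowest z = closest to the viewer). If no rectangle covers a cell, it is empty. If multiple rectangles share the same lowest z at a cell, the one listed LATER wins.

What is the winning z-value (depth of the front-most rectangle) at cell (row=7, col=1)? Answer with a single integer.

Answer: 1

Derivation:
Check cell (7,1):
  A: rows 6-7 cols 0-2 z=1 -> covers; best now A (z=1)
  B: rows 4-6 cols 4-5 -> outside (row miss)
  C: rows 6-7 cols 1-3 z=1 -> covers; best now C (z=1)
  D: rows 6-7 cols 2-4 -> outside (col miss)
Winner: C at z=1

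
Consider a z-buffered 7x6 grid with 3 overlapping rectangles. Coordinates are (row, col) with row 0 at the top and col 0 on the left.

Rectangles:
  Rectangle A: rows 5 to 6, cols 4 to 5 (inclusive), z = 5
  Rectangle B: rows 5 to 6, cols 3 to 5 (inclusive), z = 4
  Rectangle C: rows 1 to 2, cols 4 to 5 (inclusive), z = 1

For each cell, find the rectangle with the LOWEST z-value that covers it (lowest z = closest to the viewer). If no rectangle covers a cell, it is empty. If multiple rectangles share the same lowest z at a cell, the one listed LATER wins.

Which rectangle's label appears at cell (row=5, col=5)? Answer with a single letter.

Check cell (5,5):
  A: rows 5-6 cols 4-5 z=5 -> covers; best now A (z=5)
  B: rows 5-6 cols 3-5 z=4 -> covers; best now B (z=4)
  C: rows 1-2 cols 4-5 -> outside (row miss)
Winner: B at z=4

Answer: B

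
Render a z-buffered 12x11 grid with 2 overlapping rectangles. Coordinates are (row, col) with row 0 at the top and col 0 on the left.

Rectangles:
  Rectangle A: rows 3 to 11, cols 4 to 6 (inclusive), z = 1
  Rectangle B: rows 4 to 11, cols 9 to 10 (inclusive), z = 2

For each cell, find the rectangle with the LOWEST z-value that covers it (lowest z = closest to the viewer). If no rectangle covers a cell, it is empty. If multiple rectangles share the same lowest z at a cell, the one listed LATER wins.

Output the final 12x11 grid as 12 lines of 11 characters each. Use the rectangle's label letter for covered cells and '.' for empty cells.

...........
...........
...........
....AAA....
....AAA..BB
....AAA..BB
....AAA..BB
....AAA..BB
....AAA..BB
....AAA..BB
....AAA..BB
....AAA..BB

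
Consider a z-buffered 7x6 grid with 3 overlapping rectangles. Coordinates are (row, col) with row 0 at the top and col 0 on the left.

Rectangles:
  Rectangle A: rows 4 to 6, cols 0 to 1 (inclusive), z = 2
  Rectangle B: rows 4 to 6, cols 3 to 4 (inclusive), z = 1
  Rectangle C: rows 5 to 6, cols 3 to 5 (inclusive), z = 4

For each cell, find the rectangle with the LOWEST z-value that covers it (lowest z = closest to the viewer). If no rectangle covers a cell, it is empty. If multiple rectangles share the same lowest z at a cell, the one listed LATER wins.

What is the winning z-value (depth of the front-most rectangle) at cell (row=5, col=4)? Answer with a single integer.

Check cell (5,4):
  A: rows 4-6 cols 0-1 -> outside (col miss)
  B: rows 4-6 cols 3-4 z=1 -> covers; best now B (z=1)
  C: rows 5-6 cols 3-5 z=4 -> covers; best now B (z=1)
Winner: B at z=1

Answer: 1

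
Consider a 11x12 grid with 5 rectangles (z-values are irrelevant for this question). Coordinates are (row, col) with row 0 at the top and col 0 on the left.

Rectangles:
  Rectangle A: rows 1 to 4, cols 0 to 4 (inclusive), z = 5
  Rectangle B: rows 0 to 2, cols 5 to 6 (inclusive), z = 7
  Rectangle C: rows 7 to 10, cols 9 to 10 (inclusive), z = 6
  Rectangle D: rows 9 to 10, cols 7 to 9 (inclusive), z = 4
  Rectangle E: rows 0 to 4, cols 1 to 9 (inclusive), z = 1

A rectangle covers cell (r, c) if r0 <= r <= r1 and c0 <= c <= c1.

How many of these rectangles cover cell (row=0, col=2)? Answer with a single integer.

Check cell (0,2):
  A: rows 1-4 cols 0-4 -> outside (row miss)
  B: rows 0-2 cols 5-6 -> outside (col miss)
  C: rows 7-10 cols 9-10 -> outside (row miss)
  D: rows 9-10 cols 7-9 -> outside (row miss)
  E: rows 0-4 cols 1-9 -> covers
Count covering = 1

Answer: 1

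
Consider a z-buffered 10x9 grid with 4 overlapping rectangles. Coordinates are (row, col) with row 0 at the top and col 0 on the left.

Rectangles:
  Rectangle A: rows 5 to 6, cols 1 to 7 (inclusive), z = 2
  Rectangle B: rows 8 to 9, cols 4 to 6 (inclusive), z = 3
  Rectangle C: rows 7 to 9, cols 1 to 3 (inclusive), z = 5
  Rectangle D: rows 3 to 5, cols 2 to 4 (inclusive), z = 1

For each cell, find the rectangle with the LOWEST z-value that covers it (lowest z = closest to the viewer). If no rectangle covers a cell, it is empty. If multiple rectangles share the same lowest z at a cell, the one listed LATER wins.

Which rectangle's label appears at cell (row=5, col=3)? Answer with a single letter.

Check cell (5,3):
  A: rows 5-6 cols 1-7 z=2 -> covers; best now A (z=2)
  B: rows 8-9 cols 4-6 -> outside (row miss)
  C: rows 7-9 cols 1-3 -> outside (row miss)
  D: rows 3-5 cols 2-4 z=1 -> covers; best now D (z=1)
Winner: D at z=1

Answer: D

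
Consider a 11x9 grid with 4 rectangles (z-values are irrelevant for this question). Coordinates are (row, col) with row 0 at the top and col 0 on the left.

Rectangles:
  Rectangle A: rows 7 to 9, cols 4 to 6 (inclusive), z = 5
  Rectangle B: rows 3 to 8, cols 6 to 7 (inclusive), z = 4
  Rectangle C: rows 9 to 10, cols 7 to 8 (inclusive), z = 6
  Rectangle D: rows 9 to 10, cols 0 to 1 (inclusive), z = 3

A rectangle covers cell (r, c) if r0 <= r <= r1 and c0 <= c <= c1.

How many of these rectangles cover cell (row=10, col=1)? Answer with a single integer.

Check cell (10,1):
  A: rows 7-9 cols 4-6 -> outside (row miss)
  B: rows 3-8 cols 6-7 -> outside (row miss)
  C: rows 9-10 cols 7-8 -> outside (col miss)
  D: rows 9-10 cols 0-1 -> covers
Count covering = 1

Answer: 1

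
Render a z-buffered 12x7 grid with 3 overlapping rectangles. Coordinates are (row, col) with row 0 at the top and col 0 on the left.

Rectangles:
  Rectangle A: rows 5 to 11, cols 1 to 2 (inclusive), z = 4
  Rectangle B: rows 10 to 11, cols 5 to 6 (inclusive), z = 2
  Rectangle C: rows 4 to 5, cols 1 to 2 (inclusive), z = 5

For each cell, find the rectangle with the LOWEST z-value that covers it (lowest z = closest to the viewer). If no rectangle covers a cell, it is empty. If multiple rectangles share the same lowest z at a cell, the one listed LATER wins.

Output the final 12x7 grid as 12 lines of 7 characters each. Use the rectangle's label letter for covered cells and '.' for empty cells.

.......
.......
.......
.......
.CC....
.AA....
.AA....
.AA....
.AA....
.AA....
.AA..BB
.AA..BB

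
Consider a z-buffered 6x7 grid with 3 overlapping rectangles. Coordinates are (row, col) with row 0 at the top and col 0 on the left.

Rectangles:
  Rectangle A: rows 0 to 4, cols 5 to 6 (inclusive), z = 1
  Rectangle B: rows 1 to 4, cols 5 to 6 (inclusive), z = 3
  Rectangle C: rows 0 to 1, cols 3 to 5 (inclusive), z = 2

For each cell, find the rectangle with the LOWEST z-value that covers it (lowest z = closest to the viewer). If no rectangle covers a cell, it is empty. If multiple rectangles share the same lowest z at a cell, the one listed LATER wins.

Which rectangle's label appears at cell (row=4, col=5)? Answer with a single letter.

Check cell (4,5):
  A: rows 0-4 cols 5-6 z=1 -> covers; best now A (z=1)
  B: rows 1-4 cols 5-6 z=3 -> covers; best now A (z=1)
  C: rows 0-1 cols 3-5 -> outside (row miss)
Winner: A at z=1

Answer: A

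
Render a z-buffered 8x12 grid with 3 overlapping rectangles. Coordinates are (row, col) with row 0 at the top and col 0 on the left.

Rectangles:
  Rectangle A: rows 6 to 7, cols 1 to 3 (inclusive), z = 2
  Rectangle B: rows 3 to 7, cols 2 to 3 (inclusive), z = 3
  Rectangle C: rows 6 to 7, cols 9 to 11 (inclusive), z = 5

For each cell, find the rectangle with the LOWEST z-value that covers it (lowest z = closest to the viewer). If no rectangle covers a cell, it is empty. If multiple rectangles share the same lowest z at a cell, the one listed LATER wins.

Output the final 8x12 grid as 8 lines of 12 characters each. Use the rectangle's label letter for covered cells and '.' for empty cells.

............
............
............
..BB........
..BB........
..BB........
.AAA.....CCC
.AAA.....CCC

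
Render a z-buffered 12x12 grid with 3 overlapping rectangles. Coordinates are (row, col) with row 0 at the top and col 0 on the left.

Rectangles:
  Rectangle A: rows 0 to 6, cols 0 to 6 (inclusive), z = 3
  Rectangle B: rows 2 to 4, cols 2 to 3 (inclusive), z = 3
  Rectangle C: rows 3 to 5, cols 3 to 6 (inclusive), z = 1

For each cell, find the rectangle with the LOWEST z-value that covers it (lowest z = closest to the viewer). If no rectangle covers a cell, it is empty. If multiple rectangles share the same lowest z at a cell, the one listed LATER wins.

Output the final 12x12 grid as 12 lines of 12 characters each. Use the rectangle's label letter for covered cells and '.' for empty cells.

AAAAAAA.....
AAAAAAA.....
AABBAAA.....
AABCCCC.....
AABCCCC.....
AAACCCC.....
AAAAAAA.....
............
............
............
............
............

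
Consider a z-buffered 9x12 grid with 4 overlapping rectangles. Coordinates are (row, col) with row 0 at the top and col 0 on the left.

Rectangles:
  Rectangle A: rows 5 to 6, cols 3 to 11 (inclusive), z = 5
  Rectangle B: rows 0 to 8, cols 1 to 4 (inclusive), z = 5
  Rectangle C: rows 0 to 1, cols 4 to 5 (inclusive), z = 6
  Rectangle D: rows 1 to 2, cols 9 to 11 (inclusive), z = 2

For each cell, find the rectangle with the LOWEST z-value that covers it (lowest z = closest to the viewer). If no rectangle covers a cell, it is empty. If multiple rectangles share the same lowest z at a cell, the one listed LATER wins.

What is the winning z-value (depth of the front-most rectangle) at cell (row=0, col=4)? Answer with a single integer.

Check cell (0,4):
  A: rows 5-6 cols 3-11 -> outside (row miss)
  B: rows 0-8 cols 1-4 z=5 -> covers; best now B (z=5)
  C: rows 0-1 cols 4-5 z=6 -> covers; best now B (z=5)
  D: rows 1-2 cols 9-11 -> outside (row miss)
Winner: B at z=5

Answer: 5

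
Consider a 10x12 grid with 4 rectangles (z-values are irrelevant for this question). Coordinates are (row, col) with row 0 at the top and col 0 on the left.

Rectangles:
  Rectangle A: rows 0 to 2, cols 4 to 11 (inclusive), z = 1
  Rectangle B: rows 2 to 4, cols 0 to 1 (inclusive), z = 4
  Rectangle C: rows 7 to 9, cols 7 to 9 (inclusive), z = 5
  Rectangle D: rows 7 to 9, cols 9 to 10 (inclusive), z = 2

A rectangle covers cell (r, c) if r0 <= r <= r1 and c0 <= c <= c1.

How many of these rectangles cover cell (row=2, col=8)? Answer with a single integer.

Answer: 1

Derivation:
Check cell (2,8):
  A: rows 0-2 cols 4-11 -> covers
  B: rows 2-4 cols 0-1 -> outside (col miss)
  C: rows 7-9 cols 7-9 -> outside (row miss)
  D: rows 7-9 cols 9-10 -> outside (row miss)
Count covering = 1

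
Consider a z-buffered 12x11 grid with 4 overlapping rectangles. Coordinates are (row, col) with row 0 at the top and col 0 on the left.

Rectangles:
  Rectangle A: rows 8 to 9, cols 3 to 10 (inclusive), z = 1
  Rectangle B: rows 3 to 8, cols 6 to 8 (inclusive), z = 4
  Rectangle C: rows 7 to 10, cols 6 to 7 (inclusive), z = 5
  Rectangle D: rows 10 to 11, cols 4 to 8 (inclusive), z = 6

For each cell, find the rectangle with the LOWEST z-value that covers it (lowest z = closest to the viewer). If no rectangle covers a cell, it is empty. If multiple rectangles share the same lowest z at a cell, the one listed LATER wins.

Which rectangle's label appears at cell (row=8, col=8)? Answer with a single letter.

Answer: A

Derivation:
Check cell (8,8):
  A: rows 8-9 cols 3-10 z=1 -> covers; best now A (z=1)
  B: rows 3-8 cols 6-8 z=4 -> covers; best now A (z=1)
  C: rows 7-10 cols 6-7 -> outside (col miss)
  D: rows 10-11 cols 4-8 -> outside (row miss)
Winner: A at z=1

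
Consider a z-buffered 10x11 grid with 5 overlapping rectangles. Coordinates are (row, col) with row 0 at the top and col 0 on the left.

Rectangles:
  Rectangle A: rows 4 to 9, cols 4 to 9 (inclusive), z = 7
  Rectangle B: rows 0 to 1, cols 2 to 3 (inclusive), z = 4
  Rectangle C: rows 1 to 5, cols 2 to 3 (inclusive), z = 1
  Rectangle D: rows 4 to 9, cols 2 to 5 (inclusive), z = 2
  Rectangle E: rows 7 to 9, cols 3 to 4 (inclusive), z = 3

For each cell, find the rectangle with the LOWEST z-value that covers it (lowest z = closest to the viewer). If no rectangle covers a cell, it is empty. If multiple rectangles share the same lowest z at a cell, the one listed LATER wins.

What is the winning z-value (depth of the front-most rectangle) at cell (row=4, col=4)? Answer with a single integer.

Answer: 2

Derivation:
Check cell (4,4):
  A: rows 4-9 cols 4-9 z=7 -> covers; best now A (z=7)
  B: rows 0-1 cols 2-3 -> outside (row miss)
  C: rows 1-5 cols 2-3 -> outside (col miss)
  D: rows 4-9 cols 2-5 z=2 -> covers; best now D (z=2)
  E: rows 7-9 cols 3-4 -> outside (row miss)
Winner: D at z=2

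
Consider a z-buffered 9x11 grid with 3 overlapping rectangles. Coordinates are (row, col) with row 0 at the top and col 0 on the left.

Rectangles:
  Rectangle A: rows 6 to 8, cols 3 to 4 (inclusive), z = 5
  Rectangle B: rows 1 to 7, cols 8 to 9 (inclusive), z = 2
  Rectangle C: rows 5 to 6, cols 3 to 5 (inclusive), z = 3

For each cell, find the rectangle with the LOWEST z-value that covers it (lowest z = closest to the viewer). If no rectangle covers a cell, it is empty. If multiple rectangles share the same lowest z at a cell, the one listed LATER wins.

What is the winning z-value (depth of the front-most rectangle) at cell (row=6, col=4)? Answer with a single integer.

Check cell (6,4):
  A: rows 6-8 cols 3-4 z=5 -> covers; best now A (z=5)
  B: rows 1-7 cols 8-9 -> outside (col miss)
  C: rows 5-6 cols 3-5 z=3 -> covers; best now C (z=3)
Winner: C at z=3

Answer: 3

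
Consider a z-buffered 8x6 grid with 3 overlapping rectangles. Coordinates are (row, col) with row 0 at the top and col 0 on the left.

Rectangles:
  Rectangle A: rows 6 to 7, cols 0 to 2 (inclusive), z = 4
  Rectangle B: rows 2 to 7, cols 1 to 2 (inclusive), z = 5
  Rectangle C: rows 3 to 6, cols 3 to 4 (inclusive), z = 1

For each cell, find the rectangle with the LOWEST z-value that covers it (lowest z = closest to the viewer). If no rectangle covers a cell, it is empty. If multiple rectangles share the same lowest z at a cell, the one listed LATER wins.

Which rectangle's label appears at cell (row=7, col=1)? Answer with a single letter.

Check cell (7,1):
  A: rows 6-7 cols 0-2 z=4 -> covers; best now A (z=4)
  B: rows 2-7 cols 1-2 z=5 -> covers; best now A (z=4)
  C: rows 3-6 cols 3-4 -> outside (row miss)
Winner: A at z=4

Answer: A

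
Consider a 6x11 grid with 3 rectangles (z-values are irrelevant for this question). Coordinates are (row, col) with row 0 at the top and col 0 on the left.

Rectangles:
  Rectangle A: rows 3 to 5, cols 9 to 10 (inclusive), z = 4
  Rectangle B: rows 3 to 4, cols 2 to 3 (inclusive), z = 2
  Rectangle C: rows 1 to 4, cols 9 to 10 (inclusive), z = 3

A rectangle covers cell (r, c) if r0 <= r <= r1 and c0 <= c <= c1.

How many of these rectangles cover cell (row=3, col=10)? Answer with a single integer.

Answer: 2

Derivation:
Check cell (3,10):
  A: rows 3-5 cols 9-10 -> covers
  B: rows 3-4 cols 2-3 -> outside (col miss)
  C: rows 1-4 cols 9-10 -> covers
Count covering = 2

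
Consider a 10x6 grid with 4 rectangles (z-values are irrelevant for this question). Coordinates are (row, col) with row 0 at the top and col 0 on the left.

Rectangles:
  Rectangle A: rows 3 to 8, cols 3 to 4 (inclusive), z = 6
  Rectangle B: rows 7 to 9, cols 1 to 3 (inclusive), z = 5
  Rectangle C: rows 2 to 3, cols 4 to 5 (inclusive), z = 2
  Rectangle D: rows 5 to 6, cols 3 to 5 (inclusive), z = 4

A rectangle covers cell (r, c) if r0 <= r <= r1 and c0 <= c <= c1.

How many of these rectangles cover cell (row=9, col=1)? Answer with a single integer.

Answer: 1

Derivation:
Check cell (9,1):
  A: rows 3-8 cols 3-4 -> outside (row miss)
  B: rows 7-9 cols 1-3 -> covers
  C: rows 2-3 cols 4-5 -> outside (row miss)
  D: rows 5-6 cols 3-5 -> outside (row miss)
Count covering = 1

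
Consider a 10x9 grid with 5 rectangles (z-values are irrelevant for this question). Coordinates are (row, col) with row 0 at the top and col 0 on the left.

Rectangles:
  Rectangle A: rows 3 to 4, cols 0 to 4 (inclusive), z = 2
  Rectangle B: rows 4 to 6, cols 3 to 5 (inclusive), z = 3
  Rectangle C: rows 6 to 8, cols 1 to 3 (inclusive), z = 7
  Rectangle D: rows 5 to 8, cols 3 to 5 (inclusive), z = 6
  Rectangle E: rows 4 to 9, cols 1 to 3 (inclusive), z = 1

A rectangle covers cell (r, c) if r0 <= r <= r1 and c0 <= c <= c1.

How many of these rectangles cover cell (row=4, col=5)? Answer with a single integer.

Answer: 1

Derivation:
Check cell (4,5):
  A: rows 3-4 cols 0-4 -> outside (col miss)
  B: rows 4-6 cols 3-5 -> covers
  C: rows 6-8 cols 1-3 -> outside (row miss)
  D: rows 5-8 cols 3-5 -> outside (row miss)
  E: rows 4-9 cols 1-3 -> outside (col miss)
Count covering = 1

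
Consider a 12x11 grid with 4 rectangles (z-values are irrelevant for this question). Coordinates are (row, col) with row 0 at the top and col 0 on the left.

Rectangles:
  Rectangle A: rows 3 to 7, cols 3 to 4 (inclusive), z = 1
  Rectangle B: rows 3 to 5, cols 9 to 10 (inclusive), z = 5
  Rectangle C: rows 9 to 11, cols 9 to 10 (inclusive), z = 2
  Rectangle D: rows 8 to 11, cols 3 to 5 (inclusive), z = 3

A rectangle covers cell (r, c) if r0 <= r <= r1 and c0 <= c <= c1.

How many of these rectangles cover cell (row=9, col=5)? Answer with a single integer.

Check cell (9,5):
  A: rows 3-7 cols 3-4 -> outside (row miss)
  B: rows 3-5 cols 9-10 -> outside (row miss)
  C: rows 9-11 cols 9-10 -> outside (col miss)
  D: rows 8-11 cols 3-5 -> covers
Count covering = 1

Answer: 1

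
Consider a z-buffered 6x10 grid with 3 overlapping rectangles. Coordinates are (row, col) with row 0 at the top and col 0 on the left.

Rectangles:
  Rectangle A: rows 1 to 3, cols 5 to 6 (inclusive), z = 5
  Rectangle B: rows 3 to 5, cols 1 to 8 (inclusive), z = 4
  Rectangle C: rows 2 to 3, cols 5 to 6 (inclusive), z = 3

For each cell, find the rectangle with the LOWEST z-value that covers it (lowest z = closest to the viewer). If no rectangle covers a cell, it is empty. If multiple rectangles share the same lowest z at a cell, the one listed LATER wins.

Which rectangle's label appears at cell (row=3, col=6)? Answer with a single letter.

Check cell (3,6):
  A: rows 1-3 cols 5-6 z=5 -> covers; best now A (z=5)
  B: rows 3-5 cols 1-8 z=4 -> covers; best now B (z=4)
  C: rows 2-3 cols 5-6 z=3 -> covers; best now C (z=3)
Winner: C at z=3

Answer: C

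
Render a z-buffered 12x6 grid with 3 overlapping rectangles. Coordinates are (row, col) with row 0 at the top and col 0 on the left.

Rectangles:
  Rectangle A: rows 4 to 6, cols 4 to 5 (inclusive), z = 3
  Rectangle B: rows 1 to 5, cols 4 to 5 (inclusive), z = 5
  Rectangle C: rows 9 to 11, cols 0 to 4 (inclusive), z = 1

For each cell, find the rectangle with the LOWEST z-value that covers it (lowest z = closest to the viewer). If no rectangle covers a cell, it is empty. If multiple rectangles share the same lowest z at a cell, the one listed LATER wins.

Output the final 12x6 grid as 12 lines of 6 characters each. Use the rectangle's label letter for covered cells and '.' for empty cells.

......
....BB
....BB
....BB
....AA
....AA
....AA
......
......
CCCCC.
CCCCC.
CCCCC.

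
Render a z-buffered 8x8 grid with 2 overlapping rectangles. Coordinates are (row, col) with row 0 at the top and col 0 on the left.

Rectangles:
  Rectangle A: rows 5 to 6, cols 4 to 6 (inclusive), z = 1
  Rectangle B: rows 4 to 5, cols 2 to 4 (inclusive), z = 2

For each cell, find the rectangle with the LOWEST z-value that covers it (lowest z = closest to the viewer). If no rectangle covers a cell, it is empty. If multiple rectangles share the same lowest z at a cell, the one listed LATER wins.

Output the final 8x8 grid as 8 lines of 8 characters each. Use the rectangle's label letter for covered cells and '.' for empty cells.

........
........
........
........
..BBB...
..BBAAA.
....AAA.
........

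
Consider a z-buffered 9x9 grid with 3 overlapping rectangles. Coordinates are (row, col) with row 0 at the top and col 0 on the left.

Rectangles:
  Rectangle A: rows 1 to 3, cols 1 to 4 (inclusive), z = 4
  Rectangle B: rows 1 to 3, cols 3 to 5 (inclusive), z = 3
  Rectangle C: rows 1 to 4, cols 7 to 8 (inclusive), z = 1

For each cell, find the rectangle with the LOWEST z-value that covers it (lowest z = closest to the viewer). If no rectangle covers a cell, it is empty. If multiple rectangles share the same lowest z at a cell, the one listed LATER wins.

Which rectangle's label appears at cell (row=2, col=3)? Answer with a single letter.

Check cell (2,3):
  A: rows 1-3 cols 1-4 z=4 -> covers; best now A (z=4)
  B: rows 1-3 cols 3-5 z=3 -> covers; best now B (z=3)
  C: rows 1-4 cols 7-8 -> outside (col miss)
Winner: B at z=3

Answer: B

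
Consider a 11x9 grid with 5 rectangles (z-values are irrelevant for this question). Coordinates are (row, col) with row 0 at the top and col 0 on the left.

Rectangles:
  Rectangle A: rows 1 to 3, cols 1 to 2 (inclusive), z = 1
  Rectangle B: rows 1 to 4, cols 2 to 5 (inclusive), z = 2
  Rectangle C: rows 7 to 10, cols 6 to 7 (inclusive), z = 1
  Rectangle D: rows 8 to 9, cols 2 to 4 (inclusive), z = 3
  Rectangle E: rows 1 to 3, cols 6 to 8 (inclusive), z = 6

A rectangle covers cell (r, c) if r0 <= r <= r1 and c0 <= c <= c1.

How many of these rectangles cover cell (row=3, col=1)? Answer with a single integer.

Check cell (3,1):
  A: rows 1-3 cols 1-2 -> covers
  B: rows 1-4 cols 2-5 -> outside (col miss)
  C: rows 7-10 cols 6-7 -> outside (row miss)
  D: rows 8-9 cols 2-4 -> outside (row miss)
  E: rows 1-3 cols 6-8 -> outside (col miss)
Count covering = 1

Answer: 1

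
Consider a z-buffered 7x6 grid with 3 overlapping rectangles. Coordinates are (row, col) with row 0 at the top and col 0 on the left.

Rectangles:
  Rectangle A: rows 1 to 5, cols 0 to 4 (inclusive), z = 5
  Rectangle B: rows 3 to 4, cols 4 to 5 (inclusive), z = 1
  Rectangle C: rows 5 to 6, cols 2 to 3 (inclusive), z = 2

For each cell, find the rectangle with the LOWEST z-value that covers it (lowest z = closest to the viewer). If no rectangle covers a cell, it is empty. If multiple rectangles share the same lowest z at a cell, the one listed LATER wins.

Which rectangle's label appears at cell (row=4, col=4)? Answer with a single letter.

Check cell (4,4):
  A: rows 1-5 cols 0-4 z=5 -> covers; best now A (z=5)
  B: rows 3-4 cols 4-5 z=1 -> covers; best now B (z=1)
  C: rows 5-6 cols 2-3 -> outside (row miss)
Winner: B at z=1

Answer: B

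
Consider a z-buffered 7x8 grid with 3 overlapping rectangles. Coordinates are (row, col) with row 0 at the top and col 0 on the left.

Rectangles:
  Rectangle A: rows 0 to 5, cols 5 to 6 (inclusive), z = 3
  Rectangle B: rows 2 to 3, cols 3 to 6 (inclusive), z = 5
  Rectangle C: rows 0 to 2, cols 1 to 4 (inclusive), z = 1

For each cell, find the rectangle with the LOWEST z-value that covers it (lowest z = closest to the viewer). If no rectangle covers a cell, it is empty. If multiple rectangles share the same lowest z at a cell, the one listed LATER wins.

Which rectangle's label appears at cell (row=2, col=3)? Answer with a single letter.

Check cell (2,3):
  A: rows 0-5 cols 5-6 -> outside (col miss)
  B: rows 2-3 cols 3-6 z=5 -> covers; best now B (z=5)
  C: rows 0-2 cols 1-4 z=1 -> covers; best now C (z=1)
Winner: C at z=1

Answer: C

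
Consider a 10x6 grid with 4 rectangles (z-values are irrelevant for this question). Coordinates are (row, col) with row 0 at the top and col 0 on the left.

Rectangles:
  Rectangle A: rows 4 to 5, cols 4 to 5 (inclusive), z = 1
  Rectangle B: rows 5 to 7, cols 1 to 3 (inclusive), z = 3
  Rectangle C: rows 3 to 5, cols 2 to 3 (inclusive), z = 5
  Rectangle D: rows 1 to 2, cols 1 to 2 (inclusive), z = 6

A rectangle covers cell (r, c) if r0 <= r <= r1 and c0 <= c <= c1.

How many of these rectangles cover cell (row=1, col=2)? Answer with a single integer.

Check cell (1,2):
  A: rows 4-5 cols 4-5 -> outside (row miss)
  B: rows 5-7 cols 1-3 -> outside (row miss)
  C: rows 3-5 cols 2-3 -> outside (row miss)
  D: rows 1-2 cols 1-2 -> covers
Count covering = 1

Answer: 1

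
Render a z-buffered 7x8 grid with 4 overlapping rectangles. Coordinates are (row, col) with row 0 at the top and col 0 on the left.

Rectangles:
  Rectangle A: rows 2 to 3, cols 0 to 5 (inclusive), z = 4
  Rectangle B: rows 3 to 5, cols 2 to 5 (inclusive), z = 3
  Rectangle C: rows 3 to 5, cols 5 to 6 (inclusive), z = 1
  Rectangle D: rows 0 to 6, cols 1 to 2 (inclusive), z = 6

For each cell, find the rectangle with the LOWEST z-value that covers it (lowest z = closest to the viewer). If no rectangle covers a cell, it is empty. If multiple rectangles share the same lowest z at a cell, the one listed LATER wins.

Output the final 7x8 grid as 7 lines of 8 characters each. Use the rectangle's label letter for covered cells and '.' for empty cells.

.DD.....
.DD.....
AAAAAA..
AABBBCC.
.DBBBCC.
.DBBBCC.
.DD.....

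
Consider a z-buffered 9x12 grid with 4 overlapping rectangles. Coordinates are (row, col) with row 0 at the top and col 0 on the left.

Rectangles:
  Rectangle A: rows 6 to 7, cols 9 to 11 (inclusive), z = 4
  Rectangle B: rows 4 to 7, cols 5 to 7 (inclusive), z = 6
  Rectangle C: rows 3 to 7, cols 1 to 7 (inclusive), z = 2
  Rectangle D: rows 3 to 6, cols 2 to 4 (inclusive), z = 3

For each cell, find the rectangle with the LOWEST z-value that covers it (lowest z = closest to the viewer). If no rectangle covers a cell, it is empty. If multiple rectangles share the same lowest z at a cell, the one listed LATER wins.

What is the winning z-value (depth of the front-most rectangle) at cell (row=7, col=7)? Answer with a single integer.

Check cell (7,7):
  A: rows 6-7 cols 9-11 -> outside (col miss)
  B: rows 4-7 cols 5-7 z=6 -> covers; best now B (z=6)
  C: rows 3-7 cols 1-7 z=2 -> covers; best now C (z=2)
  D: rows 3-6 cols 2-4 -> outside (row miss)
Winner: C at z=2

Answer: 2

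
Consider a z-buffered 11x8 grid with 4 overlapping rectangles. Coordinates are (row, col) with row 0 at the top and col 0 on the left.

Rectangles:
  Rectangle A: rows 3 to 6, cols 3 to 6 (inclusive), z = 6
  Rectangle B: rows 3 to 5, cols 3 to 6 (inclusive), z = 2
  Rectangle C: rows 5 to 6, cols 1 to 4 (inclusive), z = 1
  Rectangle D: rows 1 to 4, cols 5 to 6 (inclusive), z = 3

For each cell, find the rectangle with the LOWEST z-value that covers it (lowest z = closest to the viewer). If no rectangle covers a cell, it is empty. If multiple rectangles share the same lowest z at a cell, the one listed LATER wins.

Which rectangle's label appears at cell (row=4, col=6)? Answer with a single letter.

Check cell (4,6):
  A: rows 3-6 cols 3-6 z=6 -> covers; best now A (z=6)
  B: rows 3-5 cols 3-6 z=2 -> covers; best now B (z=2)
  C: rows 5-6 cols 1-4 -> outside (row miss)
  D: rows 1-4 cols 5-6 z=3 -> covers; best now B (z=2)
Winner: B at z=2

Answer: B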